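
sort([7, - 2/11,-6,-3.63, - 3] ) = [ -6, - 3.63, - 3, - 2/11, 7] 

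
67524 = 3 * 22508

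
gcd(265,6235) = 5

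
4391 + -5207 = -816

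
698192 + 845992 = 1544184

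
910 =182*5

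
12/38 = 6/19 = 0.32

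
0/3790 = 0 = 0.00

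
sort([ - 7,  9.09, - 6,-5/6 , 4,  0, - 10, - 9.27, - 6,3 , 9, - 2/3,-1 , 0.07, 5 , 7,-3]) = [ - 10, - 9.27,-7,-6 ,-6,  -  3, - 1, - 5/6,-2/3,0 , 0.07,3 , 4,  5, 7 , 9 , 9.09]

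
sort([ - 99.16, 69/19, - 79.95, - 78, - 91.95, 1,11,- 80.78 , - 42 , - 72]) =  [ - 99.16, - 91.95, - 80.78, - 79.95, - 78,  -  72, - 42, 1, 69/19,11]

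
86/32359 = 86/32359=0.00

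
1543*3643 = 5621149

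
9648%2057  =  1420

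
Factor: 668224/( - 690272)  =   - 394/407 = - 2^1*11^( - 1)*37^(-1) * 197^1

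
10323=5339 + 4984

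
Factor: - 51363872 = -2^5*7^1*29^1*7907^1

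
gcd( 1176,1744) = 8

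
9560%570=440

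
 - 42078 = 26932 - 69010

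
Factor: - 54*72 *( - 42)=163296 = 2^5*3^6*7^1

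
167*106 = 17702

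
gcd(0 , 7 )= 7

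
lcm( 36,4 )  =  36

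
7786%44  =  42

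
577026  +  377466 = 954492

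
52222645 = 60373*865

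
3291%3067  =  224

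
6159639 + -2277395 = 3882244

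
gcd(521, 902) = 1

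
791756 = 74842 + 716914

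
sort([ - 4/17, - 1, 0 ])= [ - 1, - 4/17,0]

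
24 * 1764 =42336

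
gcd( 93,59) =1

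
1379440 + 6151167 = 7530607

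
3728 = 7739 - 4011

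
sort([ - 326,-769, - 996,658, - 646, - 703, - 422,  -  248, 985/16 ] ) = [ - 996,  -  769, - 703, - 646, - 422,  -  326,-248,985/16, 658 ]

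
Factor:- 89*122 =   -  10858 = - 2^1  *  61^1*89^1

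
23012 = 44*523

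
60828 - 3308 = 57520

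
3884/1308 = 971/327 = 2.97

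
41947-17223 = 24724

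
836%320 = 196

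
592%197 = 1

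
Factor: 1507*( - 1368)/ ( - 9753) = 687192/3251 = 2^3*3^1 *11^1*19^1*137^1 *3251^( -1)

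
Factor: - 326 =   -  2^1*163^1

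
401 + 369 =770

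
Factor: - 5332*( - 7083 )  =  2^2*3^2*31^1 * 43^1*787^1 = 37766556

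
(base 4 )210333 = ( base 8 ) 4477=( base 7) 6621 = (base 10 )2367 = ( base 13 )1101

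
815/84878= 815/84878 = 0.01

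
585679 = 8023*73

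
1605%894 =711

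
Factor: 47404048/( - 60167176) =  - 2^1*53^1*613^ ( - 1)*12269^( - 1 )*55901^1  =  - 5925506/7520897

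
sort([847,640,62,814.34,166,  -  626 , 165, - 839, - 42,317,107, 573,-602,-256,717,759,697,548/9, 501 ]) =[ - 839, - 626, - 602, - 256,-42,548/9,62  ,  107,165,166, 317,  501,573, 640,697,717,759 , 814.34,847 ]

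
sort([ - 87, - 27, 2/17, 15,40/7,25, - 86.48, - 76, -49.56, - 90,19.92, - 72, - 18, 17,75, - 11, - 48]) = [ - 90, - 87,- 86.48 ,  -  76, - 72,-49.56, - 48,-27, - 18  , - 11,2/17, 40/7,15,  17,  19.92, 25, 75]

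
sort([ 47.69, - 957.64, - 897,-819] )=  [ - 957.64,  -  897, - 819,47.69] 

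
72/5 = 72/5 = 14.40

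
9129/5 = 9129/5 = 1825.80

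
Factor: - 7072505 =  - 5^1*11^1*128591^1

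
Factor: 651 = 3^1*7^1*31^1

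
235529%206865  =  28664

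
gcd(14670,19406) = 2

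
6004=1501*4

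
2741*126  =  345366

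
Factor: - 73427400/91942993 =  - 2^3*3^2*5^2*19^2 * 31^( - 1)*113^1*2965903^( - 1)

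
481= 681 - 200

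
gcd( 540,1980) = 180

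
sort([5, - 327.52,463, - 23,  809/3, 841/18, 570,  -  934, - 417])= [  -  934,-417 , - 327.52,-23, 5, 841/18 , 809/3, 463,570]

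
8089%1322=157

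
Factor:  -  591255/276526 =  - 2^( - 1 )*3^2*5^1*7^1*19^( - 2) * 383^( - 1)*1877^1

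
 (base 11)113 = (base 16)87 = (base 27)50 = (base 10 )135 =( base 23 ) 5K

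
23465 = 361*65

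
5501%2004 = 1493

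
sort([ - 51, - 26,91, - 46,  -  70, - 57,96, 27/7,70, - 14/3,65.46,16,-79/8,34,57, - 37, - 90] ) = [ - 90, - 70,  -  57 , - 51, - 46, - 37, - 26, - 79/8, - 14/3,27/7,16, 34,  57,65.46,70,91,96]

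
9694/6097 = 9694/6097 = 1.59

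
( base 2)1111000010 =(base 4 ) 33002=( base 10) 962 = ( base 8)1702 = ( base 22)1LG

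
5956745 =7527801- 1571056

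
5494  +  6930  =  12424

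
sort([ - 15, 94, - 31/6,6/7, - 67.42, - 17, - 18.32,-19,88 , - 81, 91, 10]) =[ - 81, - 67.42, - 19, - 18.32, - 17, - 15,-31/6, 6/7, 10 , 88, 91,94 ]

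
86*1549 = 133214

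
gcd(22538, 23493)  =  191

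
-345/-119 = 2 + 107/119 = 2.90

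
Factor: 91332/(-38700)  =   - 5^(-2)*59^1 = - 59/25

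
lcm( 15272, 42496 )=977408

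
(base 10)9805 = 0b10011001001101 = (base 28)CE5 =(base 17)1GFD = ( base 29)BJ3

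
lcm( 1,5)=5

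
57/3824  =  57/3824 = 0.01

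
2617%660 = 637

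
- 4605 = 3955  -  8560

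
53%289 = 53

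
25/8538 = 25/8538 = 0.00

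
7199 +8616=15815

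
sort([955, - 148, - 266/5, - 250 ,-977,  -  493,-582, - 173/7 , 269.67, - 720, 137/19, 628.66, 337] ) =[ - 977, - 720,-582, - 493, - 250, - 148 ,-266/5, - 173/7,137/19 , 269.67, 337, 628.66, 955 ] 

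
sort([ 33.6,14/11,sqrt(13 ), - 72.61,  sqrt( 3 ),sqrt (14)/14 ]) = [ - 72.61, sqrt ( 14) /14, 14/11, sqrt( 3 ), sqrt( 13), 33.6]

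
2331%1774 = 557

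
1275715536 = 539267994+736447542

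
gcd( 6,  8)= 2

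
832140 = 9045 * 92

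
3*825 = 2475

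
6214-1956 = 4258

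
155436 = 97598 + 57838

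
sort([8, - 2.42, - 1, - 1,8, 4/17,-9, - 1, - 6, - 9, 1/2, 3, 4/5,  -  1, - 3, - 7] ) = [ - 9, - 9,-7, - 6,- 3, - 2.42, - 1, - 1,-1, - 1,4/17,1/2, 4/5, 3, 8,8] 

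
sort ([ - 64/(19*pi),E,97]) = [ - 64/( 19*pi), E, 97]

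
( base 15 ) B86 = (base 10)2601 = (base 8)5051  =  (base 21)5II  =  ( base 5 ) 40401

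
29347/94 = 29347/94 = 312.20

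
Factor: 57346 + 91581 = 148927^1 = 148927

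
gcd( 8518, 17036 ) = 8518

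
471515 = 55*8573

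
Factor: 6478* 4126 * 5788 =154702983664 = 2^4 * 41^1*79^1 * 1447^1 * 2063^1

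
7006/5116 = 1+945/2558 = 1.37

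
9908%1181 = 460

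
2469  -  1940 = 529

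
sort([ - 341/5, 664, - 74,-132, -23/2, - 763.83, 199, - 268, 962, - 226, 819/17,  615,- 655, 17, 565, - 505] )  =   [ - 763.83, - 655, - 505, - 268, - 226, - 132, - 74, - 341/5, - 23/2, 17, 819/17,199,565,  615, 664, 962 ] 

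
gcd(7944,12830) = 2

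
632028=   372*1699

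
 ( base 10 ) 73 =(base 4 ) 1021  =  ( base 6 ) 201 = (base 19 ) 3g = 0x49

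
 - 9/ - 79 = 9/79 = 0.11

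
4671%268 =115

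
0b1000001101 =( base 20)165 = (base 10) 525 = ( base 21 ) 140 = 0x20D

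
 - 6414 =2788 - 9202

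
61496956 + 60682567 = 122179523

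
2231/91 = 24+47/91 = 24.52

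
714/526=1+94/263 = 1.36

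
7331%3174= 983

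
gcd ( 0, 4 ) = 4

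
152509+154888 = 307397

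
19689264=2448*8043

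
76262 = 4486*17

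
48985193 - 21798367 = 27186826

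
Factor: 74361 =3^1*7^1*3541^1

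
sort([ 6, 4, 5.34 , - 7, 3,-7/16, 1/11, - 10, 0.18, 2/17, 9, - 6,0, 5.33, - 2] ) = [ - 10, - 7, - 6,  -  2, -7/16, 0,1/11,2/17, 0.18, 3,4, 5.33, 5.34, 6,9] 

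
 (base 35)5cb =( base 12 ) 3964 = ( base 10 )6556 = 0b1100110011100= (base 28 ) 8A4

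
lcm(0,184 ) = 0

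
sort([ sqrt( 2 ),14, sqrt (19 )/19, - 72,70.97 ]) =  [- 72, sqrt( 19 )/19,sqrt(2 ),14,  70.97] 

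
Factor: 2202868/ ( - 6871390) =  - 1101434/3435695 = - 2^1*5^( - 1) * 550717^1*687139^ (-1)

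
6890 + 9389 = 16279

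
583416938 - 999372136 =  - 415955198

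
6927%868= 851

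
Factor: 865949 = 7^1*123707^1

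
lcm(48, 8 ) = 48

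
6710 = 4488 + 2222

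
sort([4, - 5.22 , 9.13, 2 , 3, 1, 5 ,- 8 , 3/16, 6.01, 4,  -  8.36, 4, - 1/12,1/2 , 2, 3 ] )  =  [ - 8.36, -8 ,-5.22,-1/12,  3/16, 1/2 , 1,2, 2, 3, 3,  4, 4,4,5,6.01,9.13]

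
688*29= 19952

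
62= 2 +60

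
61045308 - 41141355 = 19903953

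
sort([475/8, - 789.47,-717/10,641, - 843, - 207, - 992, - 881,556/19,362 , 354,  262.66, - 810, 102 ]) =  [ - 992, - 881, - 843, - 810, - 789.47,-207, - 717/10, 556/19,475/8 , 102, 262.66 , 354 , 362,  641]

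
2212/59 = 37 + 29/59 = 37.49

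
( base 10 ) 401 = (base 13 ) 24B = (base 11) 335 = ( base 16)191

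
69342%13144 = 3622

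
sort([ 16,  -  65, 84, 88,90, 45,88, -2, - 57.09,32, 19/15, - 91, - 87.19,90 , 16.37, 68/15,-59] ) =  [-91,-87.19,  -  65, - 59, - 57.09, - 2,19/15 , 68/15,  16,16.37,32, 45 , 84, 88, 88,  90,90]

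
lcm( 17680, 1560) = 53040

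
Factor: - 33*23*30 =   -  22770 = - 2^1 * 3^2*5^1*11^1*23^1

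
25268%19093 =6175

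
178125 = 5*35625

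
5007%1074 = 711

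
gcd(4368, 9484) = 4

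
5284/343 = 5284/343= 15.41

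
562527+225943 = 788470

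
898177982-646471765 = 251706217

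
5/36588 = 5/36588 =0.00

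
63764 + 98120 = 161884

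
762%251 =9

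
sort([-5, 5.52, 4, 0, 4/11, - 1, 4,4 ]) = [ -5, - 1,0, 4/11  ,  4,4 , 4, 5.52]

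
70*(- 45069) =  - 3154830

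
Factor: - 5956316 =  - 2^2* 41^1*36319^1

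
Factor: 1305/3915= 3^( - 1 ) = 1/3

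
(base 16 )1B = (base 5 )102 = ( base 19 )18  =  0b11011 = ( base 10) 27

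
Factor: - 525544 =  - 2^3*179^1*367^1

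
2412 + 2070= 4482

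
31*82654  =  2562274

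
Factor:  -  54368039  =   - 11^1 * 43^1 * 137^1*839^1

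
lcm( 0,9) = 0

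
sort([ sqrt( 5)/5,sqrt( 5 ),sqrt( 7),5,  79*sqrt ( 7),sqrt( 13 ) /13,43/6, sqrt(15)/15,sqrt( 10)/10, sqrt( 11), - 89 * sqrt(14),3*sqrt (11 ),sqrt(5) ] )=[ - 89*sqrt ( 14),  sqrt( 15 )/15,sqrt( 13)/13, sqrt( 10)/10,sqrt ( 5 ) /5,sqrt( 5), sqrt( 5 ),sqrt(7),sqrt( 11) , 5,43/6,3 * sqrt( 11 ),  79*sqrt(  7) ]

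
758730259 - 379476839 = 379253420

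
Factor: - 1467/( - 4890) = 2^( - 1 )*3^1*5^( - 1) = 3/10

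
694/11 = 694/11 = 63.09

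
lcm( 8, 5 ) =40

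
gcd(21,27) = 3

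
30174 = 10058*3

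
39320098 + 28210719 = 67530817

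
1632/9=181 + 1/3 = 181.33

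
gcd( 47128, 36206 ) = 86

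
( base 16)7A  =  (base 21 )5H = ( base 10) 122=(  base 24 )52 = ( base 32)3q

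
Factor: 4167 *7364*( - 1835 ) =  - 2^2*3^2 *5^1*7^1*263^1*367^1*463^1  =  - 56308420980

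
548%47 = 31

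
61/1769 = 1/29 = 0.03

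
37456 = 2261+35195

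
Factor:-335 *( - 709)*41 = 9738115 = 5^1*41^1  *67^1*709^1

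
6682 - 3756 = 2926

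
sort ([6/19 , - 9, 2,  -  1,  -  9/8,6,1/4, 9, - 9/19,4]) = [ - 9, - 9/8,-1, - 9/19,1/4, 6/19,2, 4,6, 9]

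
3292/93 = 35 + 37/93 = 35.40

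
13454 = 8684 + 4770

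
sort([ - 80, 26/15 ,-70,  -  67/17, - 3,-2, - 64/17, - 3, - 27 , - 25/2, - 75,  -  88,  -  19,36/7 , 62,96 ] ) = [-88, - 80, - 75,-70, - 27,-19 ,  -  25/2, - 67/17, - 64/17,-3,-3, - 2, 26/15,36/7,62 , 96]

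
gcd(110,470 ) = 10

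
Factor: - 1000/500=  - 2^1 = - 2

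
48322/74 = 653  =  653.00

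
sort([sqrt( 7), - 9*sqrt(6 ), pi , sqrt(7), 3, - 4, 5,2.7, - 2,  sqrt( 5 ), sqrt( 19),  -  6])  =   [ - 9*sqrt ( 6), - 6, - 4, - 2,sqrt( 5), sqrt( 7 ), sqrt( 7), 2.7,  3, pi,sqrt(19 ),5]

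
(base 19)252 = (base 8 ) 1463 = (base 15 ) 399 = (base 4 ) 30303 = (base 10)819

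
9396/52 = 2349/13=180.69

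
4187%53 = 0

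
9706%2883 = 1057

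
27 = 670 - 643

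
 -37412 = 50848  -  88260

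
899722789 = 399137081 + 500585708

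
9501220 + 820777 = 10321997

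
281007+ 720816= 1001823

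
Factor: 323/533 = 13^( - 1 )*17^1*19^1*41^( - 1 )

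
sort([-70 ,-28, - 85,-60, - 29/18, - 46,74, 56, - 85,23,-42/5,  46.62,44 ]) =[ - 85,  -  85,  -  70, - 60 , - 46, - 28, - 42/5,- 29/18,23,44,46.62, 56,74]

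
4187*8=33496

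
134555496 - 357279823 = - 222724327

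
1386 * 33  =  45738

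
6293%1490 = 333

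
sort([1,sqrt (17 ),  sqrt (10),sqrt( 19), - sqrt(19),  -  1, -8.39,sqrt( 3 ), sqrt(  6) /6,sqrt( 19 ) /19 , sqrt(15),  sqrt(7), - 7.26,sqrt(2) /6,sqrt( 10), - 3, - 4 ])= [ - 8.39, - 7.26, - sqrt(19), - 4,-3, - 1 , sqrt(19) /19, sqrt ( 2)/6,sqrt (6)/6, 1,sqrt ( 3),sqrt(7 ), sqrt(10),sqrt( 10 ),sqrt(15),sqrt(17 ), sqrt (19) ]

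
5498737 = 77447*71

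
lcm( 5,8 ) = 40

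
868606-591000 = 277606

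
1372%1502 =1372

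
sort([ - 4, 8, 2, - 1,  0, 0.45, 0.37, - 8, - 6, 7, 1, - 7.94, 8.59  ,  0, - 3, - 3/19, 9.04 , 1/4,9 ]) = [-8, - 7.94,  -  6, - 4, - 3, - 1, - 3/19,0, 0,1/4, 0.37,  0.45,1, 2,7, 8, 8.59, 9, 9.04]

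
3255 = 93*35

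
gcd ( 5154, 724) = 2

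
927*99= 91773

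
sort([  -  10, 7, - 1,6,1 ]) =[ - 10, - 1,  1,  6, 7 ] 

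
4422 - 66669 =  - 62247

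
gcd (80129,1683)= 1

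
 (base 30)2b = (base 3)2122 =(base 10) 71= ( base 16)47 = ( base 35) 21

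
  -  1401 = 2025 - 3426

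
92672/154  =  46336/77 = 601.77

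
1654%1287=367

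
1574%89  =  61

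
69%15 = 9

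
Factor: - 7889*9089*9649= - 7^3*23^1*61^1 * 149^1*9649^1 = - 691863414529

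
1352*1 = 1352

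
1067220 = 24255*44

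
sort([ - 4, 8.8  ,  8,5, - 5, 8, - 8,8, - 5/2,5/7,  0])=[ - 8, - 5, - 4, - 5/2, 0, 5/7, 5, 8, 8, 8, 8.8 ]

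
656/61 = 10 + 46/61 =10.75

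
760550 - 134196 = 626354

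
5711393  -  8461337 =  - 2749944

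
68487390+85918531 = 154405921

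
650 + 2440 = 3090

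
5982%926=426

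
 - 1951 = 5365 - 7316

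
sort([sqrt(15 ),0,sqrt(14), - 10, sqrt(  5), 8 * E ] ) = [ - 10,0,sqrt (5 ),sqrt( 14 ), sqrt(15),8*E ] 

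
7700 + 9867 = 17567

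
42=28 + 14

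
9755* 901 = 8789255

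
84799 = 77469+7330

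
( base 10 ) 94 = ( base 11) 86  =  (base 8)136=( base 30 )34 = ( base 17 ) 59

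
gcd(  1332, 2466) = 18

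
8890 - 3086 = 5804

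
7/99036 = 1/14148 = 0.00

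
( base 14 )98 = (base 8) 206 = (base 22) 62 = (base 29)4i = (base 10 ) 134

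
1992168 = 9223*216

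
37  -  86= - 49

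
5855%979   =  960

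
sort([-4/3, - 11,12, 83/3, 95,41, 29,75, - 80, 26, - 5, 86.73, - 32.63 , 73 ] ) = [ - 80, - 32.63, - 11, - 5,- 4/3,12, 26, 83/3, 29, 41, 73, 75,86.73,95 ]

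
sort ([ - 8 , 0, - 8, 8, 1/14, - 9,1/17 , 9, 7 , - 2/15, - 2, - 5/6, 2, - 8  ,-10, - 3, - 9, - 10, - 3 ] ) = [ - 10, - 10, - 9, - 9, - 8, - 8, - 8, - 3,  -  3, - 2, - 5/6 , - 2/15,0, 1/17,1/14, 2 , 7, 8,9]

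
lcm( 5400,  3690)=221400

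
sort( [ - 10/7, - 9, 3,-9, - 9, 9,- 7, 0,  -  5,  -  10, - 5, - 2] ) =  [ - 10, - 9, - 9,  -  9,-7,-5, - 5, - 2, - 10/7,0,  3 , 9]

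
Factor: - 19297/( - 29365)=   5^(  -  1) *7^(  -  1)*23^1  =  23/35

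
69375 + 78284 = 147659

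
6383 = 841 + 5542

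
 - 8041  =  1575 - 9616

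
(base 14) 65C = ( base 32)17A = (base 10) 1258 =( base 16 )4ea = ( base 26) 1ma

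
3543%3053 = 490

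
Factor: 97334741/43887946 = 2^( - 1 )*7^1*  17^1 * 181^1  *4519^1*21943973^( - 1)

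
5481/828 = 609/92 = 6.62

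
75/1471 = 75/1471 =0.05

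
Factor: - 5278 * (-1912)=10091536 = 2^4*7^1*13^1 * 29^1 *239^1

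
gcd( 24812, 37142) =2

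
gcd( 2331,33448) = 37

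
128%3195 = 128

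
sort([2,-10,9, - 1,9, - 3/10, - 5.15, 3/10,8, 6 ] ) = [ - 10,-5.15,-1 , - 3/10, 3/10, 2, 6,8, 9, 9] 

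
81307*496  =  40328272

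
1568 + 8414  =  9982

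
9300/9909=3100/3303 = 0.94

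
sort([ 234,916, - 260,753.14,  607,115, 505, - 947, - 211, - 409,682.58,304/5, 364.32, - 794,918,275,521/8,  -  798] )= [ - 947, - 798, - 794,-409,- 260, -211,304/5,521/8,115,  234,275 , 364.32 , 505,607, 682.58 , 753.14,916,918 ] 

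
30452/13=30452/13 = 2342.46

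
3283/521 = 6 + 157/521 = 6.30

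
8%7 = 1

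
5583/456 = 12 + 37/152 =12.24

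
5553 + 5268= 10821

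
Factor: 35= 5^1*7^1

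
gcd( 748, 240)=4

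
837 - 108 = 729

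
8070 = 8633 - 563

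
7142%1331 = 487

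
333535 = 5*66707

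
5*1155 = 5775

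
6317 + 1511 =7828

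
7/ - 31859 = -1 + 31852/31859 = - 0.00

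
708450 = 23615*30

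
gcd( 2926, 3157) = 77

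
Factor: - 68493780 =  - 2^2*3^2*5^1 * 41^1*9281^1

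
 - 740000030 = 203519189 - 943519219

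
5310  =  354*15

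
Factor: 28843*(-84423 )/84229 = -2435012589/84229 = - 3^1*107^1*263^1* 28843^1*84229^(-1) 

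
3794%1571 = 652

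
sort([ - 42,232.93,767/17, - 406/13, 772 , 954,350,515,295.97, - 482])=[ - 482, - 42, - 406/13, 767/17, 232.93,295.97,350,515,772,954]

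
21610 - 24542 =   -  2932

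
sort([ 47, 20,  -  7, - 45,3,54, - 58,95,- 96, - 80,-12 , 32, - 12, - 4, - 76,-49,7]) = [ - 96,  -  80, - 76,-58, - 49, - 45,  -  12, - 12,- 7, - 4,  3,7,  20,32,47,54,95]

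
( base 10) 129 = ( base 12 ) a9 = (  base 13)9c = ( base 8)201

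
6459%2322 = 1815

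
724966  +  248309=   973275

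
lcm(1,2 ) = 2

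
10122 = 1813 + 8309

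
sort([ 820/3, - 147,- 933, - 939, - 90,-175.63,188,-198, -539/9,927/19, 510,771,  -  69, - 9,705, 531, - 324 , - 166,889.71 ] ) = [ - 939, - 933, - 324, - 198,-175.63, - 166, - 147, - 90,- 69,-539/9, - 9,927/19 , 188,820/3,510, 531, 705,  771,889.71]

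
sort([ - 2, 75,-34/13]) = [ - 34/13,-2,  75]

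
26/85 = 26/85 = 0.31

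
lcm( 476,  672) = 11424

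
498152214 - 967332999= - 469180785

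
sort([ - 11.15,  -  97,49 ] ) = [ - 97,- 11.15, 49]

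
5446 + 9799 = 15245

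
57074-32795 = 24279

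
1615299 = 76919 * 21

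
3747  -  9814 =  - 6067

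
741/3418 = 741/3418  =  0.22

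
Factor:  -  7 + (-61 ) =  - 68 = - 2^2*17^1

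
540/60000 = 9/1000 = 0.01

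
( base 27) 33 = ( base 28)30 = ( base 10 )84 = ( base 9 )103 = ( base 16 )54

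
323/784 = 323/784 = 0.41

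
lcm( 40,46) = 920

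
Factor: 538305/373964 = 2^( - 2 )*3^1 * 5^1 * 17^1 * 2111^1*93491^( - 1 ) 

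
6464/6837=6464/6837 =0.95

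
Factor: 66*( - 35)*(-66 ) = 152460 = 2^2*3^2 * 5^1*7^1*11^2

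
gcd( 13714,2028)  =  2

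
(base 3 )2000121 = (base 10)1474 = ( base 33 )1BM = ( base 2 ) 10111000010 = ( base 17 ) 51C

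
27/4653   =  3/517= 0.01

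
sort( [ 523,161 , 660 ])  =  [ 161,523, 660 ]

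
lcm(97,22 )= 2134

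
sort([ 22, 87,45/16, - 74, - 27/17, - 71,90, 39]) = [ -74, - 71,  -  27/17,  45/16,22, 39 , 87, 90]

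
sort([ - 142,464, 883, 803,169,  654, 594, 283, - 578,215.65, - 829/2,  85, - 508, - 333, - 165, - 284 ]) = [ - 578,-508,- 829/2, - 333, - 284, - 165, - 142,85, 169,215.65,283, 464,594 , 654,803, 883 ] 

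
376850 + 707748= 1084598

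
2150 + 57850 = 60000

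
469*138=64722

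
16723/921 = 18 + 145/921 = 18.16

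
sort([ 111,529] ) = [111 , 529] 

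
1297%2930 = 1297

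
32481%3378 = 2079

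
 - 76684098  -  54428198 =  - 131112296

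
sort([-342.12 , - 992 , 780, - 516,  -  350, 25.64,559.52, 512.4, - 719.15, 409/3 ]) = [ - 992  , - 719.15, - 516, - 350, - 342.12, 25.64, 409/3,512.4,559.52, 780] 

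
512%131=119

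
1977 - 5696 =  - 3719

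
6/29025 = 2/9675= 0.00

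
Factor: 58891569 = 3^1 * 11^1* 23^1*77591^1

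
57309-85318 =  - 28009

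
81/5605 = 81/5605 = 0.01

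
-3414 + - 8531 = -11945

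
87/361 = 87/361 = 0.24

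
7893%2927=2039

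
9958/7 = 9958/7=1422.57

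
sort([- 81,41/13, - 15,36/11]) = [ - 81 , - 15,41/13  ,  36/11]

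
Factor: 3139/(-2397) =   -  3^(  -  1)*17^( - 1)*43^1 * 47^( - 1)*73^1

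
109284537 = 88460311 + 20824226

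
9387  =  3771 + 5616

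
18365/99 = 18365/99 = 185.51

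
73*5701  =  416173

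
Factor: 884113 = 317^1*2789^1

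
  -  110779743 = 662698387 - 773478130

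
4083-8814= - 4731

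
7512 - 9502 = -1990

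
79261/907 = 87 + 352/907=87.39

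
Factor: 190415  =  5^1 * 38083^1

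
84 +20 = 104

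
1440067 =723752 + 716315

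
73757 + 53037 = 126794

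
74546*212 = 15803752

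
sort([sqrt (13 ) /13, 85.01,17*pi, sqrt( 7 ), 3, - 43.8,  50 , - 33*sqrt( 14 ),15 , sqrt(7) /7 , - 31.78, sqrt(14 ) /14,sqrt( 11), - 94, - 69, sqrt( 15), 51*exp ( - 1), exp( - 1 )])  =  [ - 33*sqrt(14) , - 94, - 69, - 43.8, -31.78,sqrt( 14 ) /14,sqrt( 13 )/13, exp( - 1 ), sqrt( 7 ) /7, sqrt(7 ), 3,sqrt( 11 ) , sqrt(15 ), 15, 51*exp( - 1 ),50, 17*pi,85.01]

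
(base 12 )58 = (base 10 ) 68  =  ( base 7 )125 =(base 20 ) 38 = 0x44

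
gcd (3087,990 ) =9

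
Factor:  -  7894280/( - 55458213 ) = 2^3*3^( - 1)*5^1 * 151^1*701^( - 1 )*1307^1*26371^ ( - 1 )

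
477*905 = 431685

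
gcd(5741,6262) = 1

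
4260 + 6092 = 10352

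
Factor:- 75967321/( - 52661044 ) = 2^ ( - 2)*23^1*3302927^1*13165261^ (-1 )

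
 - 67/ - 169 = 67/169 = 0.40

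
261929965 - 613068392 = - 351138427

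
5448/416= 13 + 5/52 = 13.10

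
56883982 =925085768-868201786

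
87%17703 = 87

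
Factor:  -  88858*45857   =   - 4074761306 = - 2^1*7^2  *11^1 * 577^1*6551^1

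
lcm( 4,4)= 4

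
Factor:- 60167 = -60167^1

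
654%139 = 98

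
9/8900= 9/8900 = 0.00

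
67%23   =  21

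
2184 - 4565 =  - 2381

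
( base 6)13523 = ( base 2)100001011011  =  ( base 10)2139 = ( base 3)2221020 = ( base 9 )2836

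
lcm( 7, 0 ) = 0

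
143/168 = 143/168 = 0.85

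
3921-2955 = 966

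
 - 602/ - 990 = 301/495= 0.61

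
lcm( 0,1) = 0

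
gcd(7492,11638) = 2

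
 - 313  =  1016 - 1329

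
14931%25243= 14931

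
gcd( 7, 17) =1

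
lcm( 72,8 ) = 72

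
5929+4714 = 10643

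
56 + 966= 1022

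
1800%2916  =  1800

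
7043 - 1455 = 5588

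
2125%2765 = 2125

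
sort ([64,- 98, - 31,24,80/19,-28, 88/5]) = [-98, - 31,  -  28 , 80/19,88/5, 24,64] 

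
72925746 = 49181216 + 23744530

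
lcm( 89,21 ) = 1869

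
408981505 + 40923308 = 449904813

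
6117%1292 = 949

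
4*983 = 3932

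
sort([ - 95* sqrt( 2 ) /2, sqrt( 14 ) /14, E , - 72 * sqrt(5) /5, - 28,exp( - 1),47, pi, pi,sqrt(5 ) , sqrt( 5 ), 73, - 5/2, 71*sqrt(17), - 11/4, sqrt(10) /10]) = [ - 95*sqrt( 2)/2, - 72*sqrt( 5 )/5, - 28, - 11/4, - 5/2,sqrt (14 ) /14, sqrt(10) /10,exp( - 1 ), sqrt( 5 )  ,  sqrt ( 5), E, pi, pi,47, 73,71*sqrt( 17 )]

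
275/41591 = 25/3781 = 0.01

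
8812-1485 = 7327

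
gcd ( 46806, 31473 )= 807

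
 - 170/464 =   -  1 +147/232 = -0.37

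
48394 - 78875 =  - 30481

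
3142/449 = 6 +448/449 = 7.00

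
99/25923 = 33/8641 =0.00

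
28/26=14/13 = 1.08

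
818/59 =818/59 = 13.86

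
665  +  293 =958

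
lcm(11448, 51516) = 103032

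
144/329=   144/329 =0.44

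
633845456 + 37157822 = 671003278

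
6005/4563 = 6005/4563 =1.32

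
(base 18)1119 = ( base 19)H28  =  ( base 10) 6183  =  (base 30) 6Q3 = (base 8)14047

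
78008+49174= 127182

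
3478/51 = 68 + 10/51 =68.20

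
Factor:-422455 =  - 5^1*11^1*7681^1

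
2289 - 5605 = -3316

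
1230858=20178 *61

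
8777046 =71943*122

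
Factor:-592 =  - 2^4*37^1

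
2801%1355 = 91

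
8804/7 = 1257  +  5/7 = 1257.71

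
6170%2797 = 576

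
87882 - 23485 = 64397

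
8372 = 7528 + 844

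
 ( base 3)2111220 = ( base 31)1S4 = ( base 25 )2n8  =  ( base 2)11100101001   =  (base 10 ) 1833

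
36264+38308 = 74572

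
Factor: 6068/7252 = 41/49 = 7^( - 2 )* 41^1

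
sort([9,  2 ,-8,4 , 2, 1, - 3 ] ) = [ - 8 , - 3 , 1,2,  2,4,9]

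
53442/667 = 80+ 82/667 = 80.12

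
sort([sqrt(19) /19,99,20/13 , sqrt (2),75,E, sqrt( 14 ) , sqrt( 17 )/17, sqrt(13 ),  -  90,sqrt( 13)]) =[ - 90,sqrt( 19 )/19,sqrt( 17)/17,sqrt(2 ),20/13,  E, sqrt(13),sqrt( 13), sqrt(14 ),  75, 99 ] 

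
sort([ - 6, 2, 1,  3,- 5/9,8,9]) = [-6 , - 5/9, 1,2, 3,8, 9] 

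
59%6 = 5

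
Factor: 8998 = 2^1 * 11^1 * 409^1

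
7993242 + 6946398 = 14939640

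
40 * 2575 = 103000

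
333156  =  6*55526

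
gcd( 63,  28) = 7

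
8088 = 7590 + 498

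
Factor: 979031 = 979031^1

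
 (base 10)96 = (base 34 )2s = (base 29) 39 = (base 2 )1100000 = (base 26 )3i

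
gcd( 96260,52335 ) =5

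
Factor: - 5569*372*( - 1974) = 2^3* 3^2 * 7^1*31^1 * 47^1*5569^1 = 4089472632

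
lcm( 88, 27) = 2376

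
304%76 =0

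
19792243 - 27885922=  - 8093679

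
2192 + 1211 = 3403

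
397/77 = 5+12/77 = 5.16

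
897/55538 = 897/55538  =  0.02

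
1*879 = 879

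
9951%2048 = 1759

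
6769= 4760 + 2009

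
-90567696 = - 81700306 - 8867390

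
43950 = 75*586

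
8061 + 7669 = 15730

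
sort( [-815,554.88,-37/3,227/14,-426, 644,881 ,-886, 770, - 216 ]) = [ - 886,-815, - 426, - 216, - 37/3, 227/14, 554.88,644,  770, 881] 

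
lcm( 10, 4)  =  20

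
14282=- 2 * ( - 7141)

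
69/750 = 23/250 = 0.09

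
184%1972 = 184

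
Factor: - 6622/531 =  - 2^1*3^(-2)*7^1*11^1*43^1* 59^(-1 )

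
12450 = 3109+9341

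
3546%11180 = 3546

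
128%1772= 128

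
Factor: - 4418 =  - 2^1*47^2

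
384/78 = 64/13 = 4.92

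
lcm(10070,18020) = 342380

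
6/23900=3/11950 =0.00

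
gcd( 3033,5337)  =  9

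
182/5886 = 91/2943 = 0.03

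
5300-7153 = -1853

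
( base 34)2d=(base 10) 81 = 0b1010001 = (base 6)213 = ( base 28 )2p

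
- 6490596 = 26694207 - 33184803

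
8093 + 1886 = 9979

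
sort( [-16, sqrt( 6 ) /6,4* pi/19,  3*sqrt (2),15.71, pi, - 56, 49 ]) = [-56 , - 16, sqrt( 6)/6, 4*pi/19, pi , 3*sqrt (2 ),15.71, 49] 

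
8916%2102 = 508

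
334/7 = 47 + 5/7 = 47.71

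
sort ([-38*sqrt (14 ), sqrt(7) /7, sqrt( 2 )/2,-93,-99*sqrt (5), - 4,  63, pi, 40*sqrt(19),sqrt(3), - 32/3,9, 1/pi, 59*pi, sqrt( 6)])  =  [  -  99 * sqrt(5),-38*sqrt (14), - 93, - 32/3, - 4, 1/pi,  sqrt( 7)/7, sqrt( 2 ) /2 , sqrt( 3 ),  sqrt ( 6 ) , pi, 9, 63, 40*sqrt( 19), 59*pi]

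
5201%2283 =635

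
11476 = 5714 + 5762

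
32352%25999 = 6353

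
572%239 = 94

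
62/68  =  31/34 = 0.91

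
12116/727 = 16 + 484/727 = 16.67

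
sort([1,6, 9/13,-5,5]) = [ -5,9/13,1, 5,6]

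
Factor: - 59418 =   -  2^1*3^2  *3301^1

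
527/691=527/691 = 0.76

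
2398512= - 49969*(  -  48) 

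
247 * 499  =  123253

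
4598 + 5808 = 10406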